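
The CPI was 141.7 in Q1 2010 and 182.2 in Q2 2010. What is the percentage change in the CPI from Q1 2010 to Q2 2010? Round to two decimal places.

Change = (182.2 − 141.7) / 141.7 × 100
       = 40.5 / 141.7 × 100 = 28.5815%

28.58%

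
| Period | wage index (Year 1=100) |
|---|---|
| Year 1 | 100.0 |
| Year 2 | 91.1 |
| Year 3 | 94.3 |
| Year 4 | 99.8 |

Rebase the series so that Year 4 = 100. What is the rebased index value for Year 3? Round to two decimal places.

Rebased(Year 3) = 94.3 / 99.8 × 100 = 94.4890

94.49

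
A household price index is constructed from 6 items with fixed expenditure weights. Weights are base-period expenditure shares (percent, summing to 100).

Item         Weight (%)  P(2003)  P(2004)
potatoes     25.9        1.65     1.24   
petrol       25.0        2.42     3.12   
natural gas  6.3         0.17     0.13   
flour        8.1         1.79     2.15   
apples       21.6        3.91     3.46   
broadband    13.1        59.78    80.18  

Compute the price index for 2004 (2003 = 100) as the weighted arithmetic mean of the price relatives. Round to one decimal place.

102.9

potatoes: 25.9 × (1.24/1.65) = 25.9 × 0.751515 = 19.4642
petrol: 25.0 × (3.12/2.42) = 25.0 × 1.289256 = 32.2314
natural gas: 6.3 × (0.13/0.17) = 6.3 × 0.764706 = 4.8176
flour: 8.1 × (2.15/1.79) = 8.1 × 1.201117 = 9.7291
apples: 21.6 × (3.46/3.91) = 21.6 × 0.884910 = 19.1141
broadband: 13.1 × (80.18/59.78) = 13.1 × 1.341251 = 17.5704
Index = Σ wᵢ·(p₁ᵢ/p₀ᵢ) = 19.4642 + 32.2314 + 4.8176 + 9.7291 + 19.1141 + 17.5704 = 102.9268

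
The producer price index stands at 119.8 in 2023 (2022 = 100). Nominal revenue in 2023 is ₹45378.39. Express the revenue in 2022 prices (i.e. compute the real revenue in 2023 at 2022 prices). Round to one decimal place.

Real = Nominal ÷ (Index/100) = 45378.39 ÷ (119.8/100)
     = 45378.39 ÷ 1.198 = 37878.4558

37878.5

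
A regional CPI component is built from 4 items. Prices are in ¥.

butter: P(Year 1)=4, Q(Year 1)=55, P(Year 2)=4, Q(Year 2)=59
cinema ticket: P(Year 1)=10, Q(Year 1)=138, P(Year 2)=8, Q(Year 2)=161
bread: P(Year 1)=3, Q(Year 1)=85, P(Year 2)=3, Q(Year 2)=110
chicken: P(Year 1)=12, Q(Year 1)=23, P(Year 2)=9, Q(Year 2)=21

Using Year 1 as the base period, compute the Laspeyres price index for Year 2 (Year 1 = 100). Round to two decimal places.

83.81

Laspeyres price index uses base-period quantities as weights.
ΣP(Year 2)·Q(Year 1) = 4×55 + 8×138 + 3×85 + 9×23 = 220 + 1104 + 255 + 207 = 1786
ΣP(Year 1)·Q(Year 1) = 4×55 + 10×138 + 3×85 + 12×23 = 220 + 1380 + 255 + 276 = 2131
Index = 1786 / 2131 × 100 = 83.8104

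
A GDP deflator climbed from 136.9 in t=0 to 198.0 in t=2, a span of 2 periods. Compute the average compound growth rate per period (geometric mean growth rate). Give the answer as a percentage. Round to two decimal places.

20.26%

Growth factor = (198.0/136.9)^(1/2) = (1.446311)^(1/2) = 1.202627
Growth rate = 1.202627 − 1 = 0.202627 = 20.2627%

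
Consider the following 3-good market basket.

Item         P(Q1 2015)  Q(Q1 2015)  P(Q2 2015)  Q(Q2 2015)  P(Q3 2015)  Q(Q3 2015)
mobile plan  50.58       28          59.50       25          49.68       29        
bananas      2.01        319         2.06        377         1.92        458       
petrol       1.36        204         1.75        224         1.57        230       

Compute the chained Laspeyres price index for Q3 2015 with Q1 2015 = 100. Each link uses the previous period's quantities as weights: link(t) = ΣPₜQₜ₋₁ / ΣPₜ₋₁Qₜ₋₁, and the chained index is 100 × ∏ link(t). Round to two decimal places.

Link Q1 2015→Q2 2015:
ΣP(Q2 2015)Q(Q1 2015) = 59.50×28 + 2.06×319 + 1.75×204 = 1666 + 657.14 + 357 = 2680.14
ΣP(Q1 2015)Q(Q1 2015) = 50.58×28 + 2.01×319 + 1.36×204 = 1416.24 + 641.19 + 277.44 = 2334.87
link = 2680.14/2334.87 = 1.147875
Link Q2 2015→Q3 2015:
ΣP(Q3 2015)Q(Q2 2015) = 49.68×25 + 1.92×377 + 1.57×224 = 1242 + 723.84 + 351.68 = 2317.52
ΣP(Q2 2015)Q(Q2 2015) = 59.50×25 + 2.06×377 + 1.75×224 = 1487.5 + 776.62 + 392 = 2656.12
link = 2317.52/2656.12 = 0.872521
Chained index = 100 × 1.147875 × 0.872521 = 100.1545

100.15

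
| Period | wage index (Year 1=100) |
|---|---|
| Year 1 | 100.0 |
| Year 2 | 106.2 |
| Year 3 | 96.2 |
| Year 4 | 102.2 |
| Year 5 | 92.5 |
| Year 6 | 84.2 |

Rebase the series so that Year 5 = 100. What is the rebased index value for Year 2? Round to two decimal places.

Rebased(Year 2) = 106.2 / 92.5 × 100 = 114.8108

114.81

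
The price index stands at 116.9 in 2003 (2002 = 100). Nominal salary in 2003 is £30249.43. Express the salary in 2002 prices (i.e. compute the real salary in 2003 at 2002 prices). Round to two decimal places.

25876.33

Real = Nominal ÷ (Index/100) = 30249.43 ÷ (116.9/100)
     = 30249.43 ÷ 1.169 = 25876.3302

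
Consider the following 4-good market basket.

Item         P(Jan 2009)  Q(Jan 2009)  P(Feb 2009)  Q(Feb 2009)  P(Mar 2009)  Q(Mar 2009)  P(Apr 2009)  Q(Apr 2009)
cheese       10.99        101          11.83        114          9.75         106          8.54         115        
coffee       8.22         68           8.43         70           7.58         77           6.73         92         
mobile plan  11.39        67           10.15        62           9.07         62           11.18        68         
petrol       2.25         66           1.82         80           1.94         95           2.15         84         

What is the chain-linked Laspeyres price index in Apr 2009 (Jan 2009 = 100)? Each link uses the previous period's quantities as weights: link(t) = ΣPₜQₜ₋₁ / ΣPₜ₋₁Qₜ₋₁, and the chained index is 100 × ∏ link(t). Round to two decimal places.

Link Jan 2009→Feb 2009:
ΣP(Feb 2009)Q(Jan 2009) = 11.83×101 + 8.43×68 + 10.15×67 + 1.82×66 = 1194.83 + 573.24 + 680.05 + 120.12 = 2568.24
ΣP(Jan 2009)Q(Jan 2009) = 10.99×101 + 8.22×68 + 11.39×67 + 2.25×66 = 1109.99 + 558.96 + 763.13 + 148.5 = 2580.58
link = 2568.24/2580.58 = 0.995218
Link Feb 2009→Mar 2009:
ΣP(Mar 2009)Q(Feb 2009) = 9.75×114 + 7.58×70 + 9.07×62 + 1.94×80 = 1111.5 + 530.6 + 562.34 + 155.2 = 2359.64
ΣP(Feb 2009)Q(Feb 2009) = 11.83×114 + 8.43×70 + 10.15×62 + 1.82×80 = 1348.62 + 590.1 + 629.3 + 145.6 = 2713.62
link = 2359.64/2713.62 = 0.869554
Link Mar 2009→Apr 2009:
ΣP(Apr 2009)Q(Mar 2009) = 8.54×106 + 6.73×77 + 11.18×62 + 2.15×95 = 905.24 + 518.21 + 693.16 + 204.25 = 2320.86
ΣP(Mar 2009)Q(Mar 2009) = 9.75×106 + 7.58×77 + 9.07×62 + 1.94×95 = 1033.5 + 583.66 + 562.34 + 184.3 = 2363.8
link = 2320.86/2363.8 = 0.981834
Chained index = 100 × 0.995218 × 0.869554 × 0.981834 = 84.9676

84.97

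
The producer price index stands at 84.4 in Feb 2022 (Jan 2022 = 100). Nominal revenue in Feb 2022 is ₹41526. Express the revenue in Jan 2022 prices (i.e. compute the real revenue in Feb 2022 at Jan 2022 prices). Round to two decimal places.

49201.42

Real = Nominal ÷ (Index/100) = 41526 ÷ (84.4/100)
     = 41526 ÷ 0.844 = 49201.4218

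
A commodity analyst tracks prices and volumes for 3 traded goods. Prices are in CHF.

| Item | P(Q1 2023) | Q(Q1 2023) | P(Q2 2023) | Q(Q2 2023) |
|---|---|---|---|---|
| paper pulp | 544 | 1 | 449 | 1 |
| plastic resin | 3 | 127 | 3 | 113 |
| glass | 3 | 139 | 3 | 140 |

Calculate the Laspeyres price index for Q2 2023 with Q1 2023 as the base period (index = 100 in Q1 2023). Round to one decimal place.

Laspeyres price index uses base-period quantities as weights.
ΣP(Q2 2023)·Q(Q1 2023) = 449×1 + 3×127 + 3×139 = 449 + 381 + 417 = 1247
ΣP(Q1 2023)·Q(Q1 2023) = 544×1 + 3×127 + 3×139 = 544 + 381 + 417 = 1342
Index = 1247 / 1342 × 100 = 92.9210

92.9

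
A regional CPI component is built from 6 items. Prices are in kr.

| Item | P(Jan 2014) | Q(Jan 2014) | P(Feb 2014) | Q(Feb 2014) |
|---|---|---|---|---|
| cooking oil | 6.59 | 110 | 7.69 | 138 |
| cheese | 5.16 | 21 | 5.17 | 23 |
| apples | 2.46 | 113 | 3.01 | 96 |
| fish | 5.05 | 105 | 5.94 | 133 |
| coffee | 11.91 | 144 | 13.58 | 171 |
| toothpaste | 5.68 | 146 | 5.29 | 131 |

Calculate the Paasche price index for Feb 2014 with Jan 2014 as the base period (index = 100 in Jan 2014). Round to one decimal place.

Paasche price index uses current-period quantities as weights.
ΣP(Feb 2014)·Q(Feb 2014) = 7.69×138 + 5.17×23 + 3.01×96 + 5.94×133 + 13.58×171 + 5.29×131 = 1061.22 + 118.91 + 288.96 + 790.02 + 2322.18 + 692.99 = 5274.28
ΣP(Jan 2014)·Q(Feb 2014) = 6.59×138 + 5.16×23 + 2.46×96 + 5.05×133 + 11.91×171 + 5.68×131 = 909.42 + 118.68 + 236.16 + 671.65 + 2036.61 + 744.08 = 4716.6
Index = 5274.28 / 4716.6 × 100 = 111.8238

111.8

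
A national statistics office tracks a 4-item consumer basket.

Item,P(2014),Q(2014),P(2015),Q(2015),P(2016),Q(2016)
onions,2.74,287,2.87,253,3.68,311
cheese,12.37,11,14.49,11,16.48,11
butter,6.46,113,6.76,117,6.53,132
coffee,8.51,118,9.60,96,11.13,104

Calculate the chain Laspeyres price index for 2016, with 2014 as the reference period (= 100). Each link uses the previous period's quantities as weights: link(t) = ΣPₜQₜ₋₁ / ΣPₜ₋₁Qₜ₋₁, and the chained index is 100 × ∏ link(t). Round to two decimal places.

122.87

Link 2014→2015:
ΣP(2015)Q(2014) = 2.87×287 + 14.49×11 + 6.76×113 + 9.60×118 = 823.69 + 159.39 + 763.88 + 1132.8 = 2879.76
ΣP(2014)Q(2014) = 2.74×287 + 12.37×11 + 6.46×113 + 8.51×118 = 786.38 + 136.07 + 729.98 + 1004.18 = 2656.61
link = 2879.76/2656.61 = 1.083998
Link 2015→2016:
ΣP(2016)Q(2015) = 3.68×253 + 16.48×11 + 6.53×117 + 11.13×96 = 931.04 + 181.28 + 764.01 + 1068.48 = 2944.81
ΣP(2015)Q(2015) = 2.87×253 + 14.49×11 + 6.76×117 + 9.60×96 = 726.11 + 159.39 + 790.92 + 921.6 = 2598.02
link = 2944.81/2598.02 = 1.133482
Chained index = 100 × 1.083998 × 1.133482 = 122.8693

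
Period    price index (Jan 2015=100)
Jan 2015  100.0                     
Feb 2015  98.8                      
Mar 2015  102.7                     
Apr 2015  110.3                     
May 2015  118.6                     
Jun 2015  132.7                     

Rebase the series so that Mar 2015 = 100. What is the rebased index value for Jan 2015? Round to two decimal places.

97.37

Rebased(Jan 2015) = 100.0 / 102.7 × 100 = 97.3710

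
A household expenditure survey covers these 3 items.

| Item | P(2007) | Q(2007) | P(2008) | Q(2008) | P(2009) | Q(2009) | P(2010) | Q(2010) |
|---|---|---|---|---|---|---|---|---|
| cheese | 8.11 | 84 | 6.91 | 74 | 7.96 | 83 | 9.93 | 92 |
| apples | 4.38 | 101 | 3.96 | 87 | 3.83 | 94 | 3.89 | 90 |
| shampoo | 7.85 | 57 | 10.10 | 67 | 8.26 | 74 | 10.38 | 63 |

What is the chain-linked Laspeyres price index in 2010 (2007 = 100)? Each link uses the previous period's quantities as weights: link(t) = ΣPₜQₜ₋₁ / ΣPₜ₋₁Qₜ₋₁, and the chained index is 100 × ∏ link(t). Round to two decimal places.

114.42

Link 2007→2008:
ΣP(2008)Q(2007) = 6.91×84 + 3.96×101 + 10.10×57 = 580.44 + 399.96 + 575.7 = 1556.1
ΣP(2007)Q(2007) = 8.11×84 + 4.38×101 + 7.85×57 = 681.24 + 442.38 + 447.45 = 1571.07
link = 1556.1/1571.07 = 0.990471
Link 2008→2009:
ΣP(2009)Q(2008) = 7.96×74 + 3.83×87 + 8.26×67 = 589.04 + 333.21 + 553.42 = 1475.67
ΣP(2008)Q(2008) = 6.91×74 + 3.96×87 + 10.10×67 = 511.34 + 344.52 + 676.7 = 1532.56
link = 1475.67/1532.56 = 0.962879
Link 2009→2010:
ΣP(2010)Q(2009) = 9.93×83 + 3.89×94 + 10.38×74 = 824.19 + 365.66 + 768.12 = 1957.97
ΣP(2009)Q(2009) = 7.96×83 + 3.83×94 + 8.26×74 = 660.68 + 360.02 + 611.24 = 1631.94
link = 1957.97/1631.94 = 1.199781
Chained index = 100 × 0.990471 × 0.962879 × 1.199781 = 114.4236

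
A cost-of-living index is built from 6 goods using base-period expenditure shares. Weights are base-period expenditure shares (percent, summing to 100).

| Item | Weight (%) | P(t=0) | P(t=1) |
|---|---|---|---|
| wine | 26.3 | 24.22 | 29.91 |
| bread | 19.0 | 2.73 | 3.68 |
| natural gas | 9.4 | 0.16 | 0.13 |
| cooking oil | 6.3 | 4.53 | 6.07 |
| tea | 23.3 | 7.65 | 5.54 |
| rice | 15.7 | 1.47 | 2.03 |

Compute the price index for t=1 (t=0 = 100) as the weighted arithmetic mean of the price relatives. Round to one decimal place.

wine: 26.3 × (29.91/24.22) = 26.3 × 1.234930 = 32.4787
bread: 19.0 × (3.68/2.73) = 19.0 × 1.347985 = 25.6117
natural gas: 9.4 × (0.13/0.16) = 9.4 × 0.812500 = 7.6375
cooking oil: 6.3 × (6.07/4.53) = 6.3 × 1.339956 = 8.4417
tea: 23.3 × (5.54/7.65) = 23.3 × 0.724183 = 16.8735
rice: 15.7 × (2.03/1.47) = 15.7 × 1.380952 = 21.6810
Index = Σ wᵢ·(p₁ᵢ/p₀ᵢ) = 32.4787 + 25.6117 + 7.6375 + 8.4417 + 16.8735 + 21.6810 = 112.7240

112.7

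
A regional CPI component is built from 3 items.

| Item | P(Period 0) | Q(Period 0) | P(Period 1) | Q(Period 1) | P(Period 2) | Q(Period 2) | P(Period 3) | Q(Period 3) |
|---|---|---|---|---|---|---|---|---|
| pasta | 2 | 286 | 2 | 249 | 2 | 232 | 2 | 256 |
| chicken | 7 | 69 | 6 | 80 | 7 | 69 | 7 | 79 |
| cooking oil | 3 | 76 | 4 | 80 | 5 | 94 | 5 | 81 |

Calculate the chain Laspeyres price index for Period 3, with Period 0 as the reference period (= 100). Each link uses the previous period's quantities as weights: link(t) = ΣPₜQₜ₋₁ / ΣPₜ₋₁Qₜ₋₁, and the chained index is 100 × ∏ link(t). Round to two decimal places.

Link Period 0→Period 1:
ΣP(Period 1)Q(Period 0) = 2×286 + 6×69 + 4×76 = 572 + 414 + 304 = 1290
ΣP(Period 0)Q(Period 0) = 2×286 + 7×69 + 3×76 = 572 + 483 + 228 = 1283
link = 1290/1283 = 1.005456
Link Period 1→Period 2:
ΣP(Period 2)Q(Period 1) = 2×249 + 7×80 + 5×80 = 498 + 560 + 400 = 1458
ΣP(Period 1)Q(Period 1) = 2×249 + 6×80 + 4×80 = 498 + 480 + 320 = 1298
link = 1458/1298 = 1.123267
Link Period 2→Period 3:
ΣP(Period 3)Q(Period 2) = 2×232 + 7×69 + 5×94 = 464 + 483 + 470 = 1417
ΣP(Period 2)Q(Period 2) = 2×232 + 7×69 + 5×94 = 464 + 483 + 470 = 1417
link = 1417/1417 = 1.000000
Chained index = 100 × 1.005456 × 1.123267 × 1.000000 = 112.9395

112.94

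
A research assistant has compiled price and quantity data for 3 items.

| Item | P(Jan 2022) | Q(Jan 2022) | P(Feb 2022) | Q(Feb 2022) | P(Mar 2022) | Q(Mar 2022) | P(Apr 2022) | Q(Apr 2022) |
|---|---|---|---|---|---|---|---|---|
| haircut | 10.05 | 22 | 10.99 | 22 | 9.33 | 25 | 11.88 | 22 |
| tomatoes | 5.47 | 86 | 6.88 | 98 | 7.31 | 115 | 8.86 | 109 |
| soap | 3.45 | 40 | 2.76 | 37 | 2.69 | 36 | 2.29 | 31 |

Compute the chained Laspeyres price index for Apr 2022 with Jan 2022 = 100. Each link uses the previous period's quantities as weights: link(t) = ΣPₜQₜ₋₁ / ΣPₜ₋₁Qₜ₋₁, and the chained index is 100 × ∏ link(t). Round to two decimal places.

Link Jan 2022→Feb 2022:
ΣP(Feb 2022)Q(Jan 2022) = 10.99×22 + 6.88×86 + 2.76×40 = 241.78 + 591.68 + 110.4 = 943.86
ΣP(Jan 2022)Q(Jan 2022) = 10.05×22 + 5.47×86 + 3.45×40 = 221.1 + 470.42 + 138 = 829.52
link = 943.86/829.52 = 1.137839
Link Feb 2022→Mar 2022:
ΣP(Mar 2022)Q(Feb 2022) = 9.33×22 + 7.31×98 + 2.69×37 = 205.26 + 716.38 + 99.53 = 1021.17
ΣP(Feb 2022)Q(Feb 2022) = 10.99×22 + 6.88×98 + 2.76×37 = 241.78 + 674.24 + 102.12 = 1018.14
link = 1021.17/1018.14 = 1.002976
Link Mar 2022→Apr 2022:
ΣP(Apr 2022)Q(Mar 2022) = 11.88×25 + 8.86×115 + 2.29×36 = 297 + 1018.9 + 82.44 = 1398.34
ΣP(Mar 2022)Q(Mar 2022) = 9.33×25 + 7.31×115 + 2.69×36 = 233.25 + 840.65 + 96.84 = 1170.74
link = 1398.34/1170.74 = 1.194407
Chained index = 100 × 1.137839 × 1.002976 × 1.194407 = 136.3087

136.31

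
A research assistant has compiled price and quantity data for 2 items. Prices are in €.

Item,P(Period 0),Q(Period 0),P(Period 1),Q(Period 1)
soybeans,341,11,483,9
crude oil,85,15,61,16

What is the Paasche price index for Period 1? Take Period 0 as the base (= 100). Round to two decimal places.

Paasche price index uses current-period quantities as weights.
ΣP(Period 1)·Q(Period 1) = 483×9 + 61×16 = 4347 + 976 = 5323
ΣP(Period 0)·Q(Period 1) = 341×9 + 85×16 = 3069 + 1360 = 4429
Index = 5323 / 4429 × 100 = 120.1851

120.19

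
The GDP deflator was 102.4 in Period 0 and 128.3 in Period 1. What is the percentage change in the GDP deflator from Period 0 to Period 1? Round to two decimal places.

Change = (128.3 − 102.4) / 102.4 × 100
       = 25.9 / 102.4 × 100 = 25.2930%

25.29%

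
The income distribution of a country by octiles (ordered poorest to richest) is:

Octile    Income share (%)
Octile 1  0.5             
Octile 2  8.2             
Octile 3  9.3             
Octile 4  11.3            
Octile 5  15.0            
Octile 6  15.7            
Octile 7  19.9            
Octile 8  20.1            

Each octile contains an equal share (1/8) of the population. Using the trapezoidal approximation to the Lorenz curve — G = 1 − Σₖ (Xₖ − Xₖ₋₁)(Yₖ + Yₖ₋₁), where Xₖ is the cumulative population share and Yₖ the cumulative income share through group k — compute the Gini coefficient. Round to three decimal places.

Cumulative income shares Yₖ: 0.0050, 0.0870, 0.1800, 0.2930, 0.4430, 0.6000, 0.7990, 1.0000
Σ (Xₖ−Xₖ₋₁)(Yₖ+Yₖ₋₁) = (1/8)(0.0050+0.0000) + (1/8)(0.0870+0.0050) + (1/8)(0.1800+0.0870) + (1/8)(0.2930+0.1800) + (1/8)(0.4430+0.2930) + (1/8)(0.6000+0.4430) + (1/8)(0.7990+0.6000) + (1/8)(1.0000+0.7990)
  = 0.0006 + 0.0115 + 0.0334 + 0.0591 + 0.0920 + 0.1304 + 0.1749 + 0.2249 = 0.7268
G = 1 − 0.7268 = 0.2732

0.273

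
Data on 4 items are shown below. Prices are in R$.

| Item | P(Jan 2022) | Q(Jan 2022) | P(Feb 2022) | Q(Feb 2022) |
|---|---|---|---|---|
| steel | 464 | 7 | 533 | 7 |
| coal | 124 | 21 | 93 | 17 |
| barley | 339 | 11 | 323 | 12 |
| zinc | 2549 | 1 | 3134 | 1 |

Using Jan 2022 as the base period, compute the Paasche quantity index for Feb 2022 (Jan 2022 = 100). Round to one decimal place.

99.6

Paasche quantity index uses current-period prices as weights.
ΣP(Feb 2022)·Q(Feb 2022) = 533×7 + 93×17 + 323×12 + 3134×1 = 3731 + 1581 + 3876 + 3134 = 12322
ΣP(Feb 2022)·Q(Jan 2022) = 533×7 + 93×21 + 323×11 + 3134×1 = 3731 + 1953 + 3553 + 3134 = 12371
Index = 12322 / 12371 × 100 = 99.6039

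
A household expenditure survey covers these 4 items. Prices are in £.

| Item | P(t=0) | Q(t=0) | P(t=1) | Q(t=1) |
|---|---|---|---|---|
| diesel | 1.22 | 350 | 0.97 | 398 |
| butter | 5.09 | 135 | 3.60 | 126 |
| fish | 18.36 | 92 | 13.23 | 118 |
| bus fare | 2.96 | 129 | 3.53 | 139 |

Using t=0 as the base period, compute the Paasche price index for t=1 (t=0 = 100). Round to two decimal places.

78.05

Paasche price index uses current-period quantities as weights.
ΣP(t=1)·Q(t=1) = 0.97×398 + 3.60×126 + 13.23×118 + 3.53×139 = 386.06 + 453.6 + 1561.14 + 490.67 = 2891.47
ΣP(t=0)·Q(t=1) = 1.22×398 + 5.09×126 + 18.36×118 + 2.96×139 = 485.56 + 641.34 + 2166.48 + 411.44 = 3704.82
Index = 2891.47 / 3704.82 × 100 = 78.0462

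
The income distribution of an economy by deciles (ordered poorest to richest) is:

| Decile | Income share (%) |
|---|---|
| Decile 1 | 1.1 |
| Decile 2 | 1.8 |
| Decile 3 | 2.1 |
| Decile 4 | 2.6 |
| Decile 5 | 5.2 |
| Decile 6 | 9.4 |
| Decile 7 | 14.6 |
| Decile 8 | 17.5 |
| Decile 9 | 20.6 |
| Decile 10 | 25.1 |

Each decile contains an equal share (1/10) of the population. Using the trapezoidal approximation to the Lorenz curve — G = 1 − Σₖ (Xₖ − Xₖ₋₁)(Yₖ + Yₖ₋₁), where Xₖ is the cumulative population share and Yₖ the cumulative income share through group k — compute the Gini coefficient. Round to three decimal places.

Cumulative income shares Yₖ: 0.0110, 0.0290, 0.0500, 0.0760, 0.1280, 0.2220, 0.3680, 0.5430, 0.7490, 1.0000
Σ (Xₖ−Xₖ₋₁)(Yₖ+Yₖ₋₁) = (1/10)(0.0110+0.0000) + (1/10)(0.0290+0.0110) + (1/10)(0.0500+0.0290) + (1/10)(0.0760+0.0500) + (1/10)(0.1280+0.0760) + (1/10)(0.2220+0.1280) + (1/10)(0.3680+0.2220) + (1/10)(0.5430+0.3680) + (1/10)(0.7490+0.5430) + (1/10)(1.0000+0.7490)
  = 0.0011 + 0.0040 + 0.0079 + 0.0126 + 0.0204 + 0.0350 + 0.0590 + 0.0911 + 0.1292 + 0.1749 = 0.5352
G = 1 − 0.5352 = 0.4648

0.465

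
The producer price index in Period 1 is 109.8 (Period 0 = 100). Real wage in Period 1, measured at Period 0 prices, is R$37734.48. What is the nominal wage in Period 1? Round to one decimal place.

41432.5

Nominal = Real × (Index/100) = 37734.48 × (109.8/100)
        = 37734.48 × 1.098 = 41432.4590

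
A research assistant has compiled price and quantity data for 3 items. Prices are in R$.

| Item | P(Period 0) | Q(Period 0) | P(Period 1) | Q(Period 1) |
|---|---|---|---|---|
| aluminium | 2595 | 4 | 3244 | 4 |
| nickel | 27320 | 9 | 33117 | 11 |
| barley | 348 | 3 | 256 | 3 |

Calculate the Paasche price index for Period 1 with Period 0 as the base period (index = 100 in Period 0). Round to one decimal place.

Paasche price index uses current-period quantities as weights.
ΣP(Period 1)·Q(Period 1) = 3244×4 + 33117×11 + 256×3 = 12976 + 364287 + 768 = 378031
ΣP(Period 0)·Q(Period 1) = 2595×4 + 27320×11 + 348×3 = 10380 + 300520 + 1044 = 311944
Index = 378031 / 311944 × 100 = 121.1855

121.2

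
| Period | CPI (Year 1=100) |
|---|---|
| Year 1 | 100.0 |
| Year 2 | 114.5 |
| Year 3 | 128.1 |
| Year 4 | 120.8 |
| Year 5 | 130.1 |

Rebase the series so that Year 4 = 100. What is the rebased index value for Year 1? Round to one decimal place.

Rebased(Year 1) = 100.0 / 120.8 × 100 = 82.7815

82.8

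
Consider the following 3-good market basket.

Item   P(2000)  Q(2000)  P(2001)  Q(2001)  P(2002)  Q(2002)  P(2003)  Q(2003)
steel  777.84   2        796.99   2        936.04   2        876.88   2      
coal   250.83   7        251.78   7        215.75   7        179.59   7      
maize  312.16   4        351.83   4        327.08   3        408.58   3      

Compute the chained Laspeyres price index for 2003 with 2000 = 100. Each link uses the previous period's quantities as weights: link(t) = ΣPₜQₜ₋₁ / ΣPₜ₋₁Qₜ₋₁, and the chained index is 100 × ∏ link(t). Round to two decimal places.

99.87

Link 2000→2001:
ΣP(2001)Q(2000) = 796.99×2 + 251.78×7 + 351.83×4 = 1593.98 + 1762.46 + 1407.32 = 4763.76
ΣP(2000)Q(2000) = 777.84×2 + 250.83×7 + 312.16×4 = 1555.68 + 1755.81 + 1248.64 = 4560.13
link = 4763.76/4560.13 = 1.044654
Link 2001→2002:
ΣP(2002)Q(2001) = 936.04×2 + 215.75×7 + 327.08×4 = 1872.08 + 1510.25 + 1308.32 = 4690.65
ΣP(2001)Q(2001) = 796.99×2 + 251.78×7 + 351.83×4 = 1593.98 + 1762.46 + 1407.32 = 4763.76
link = 4690.65/4763.76 = 0.984653
Link 2002→2003:
ΣP(2003)Q(2002) = 876.88×2 + 179.59×7 + 408.58×3 = 1753.76 + 1257.13 + 1225.74 = 4236.63
ΣP(2002)Q(2002) = 936.04×2 + 215.75×7 + 327.08×3 = 1872.08 + 1510.25 + 981.24 = 4363.57
link = 4236.63/4363.57 = 0.970909
Chained index = 100 × 1.044654 × 0.984653 × 0.970909 = 99.8698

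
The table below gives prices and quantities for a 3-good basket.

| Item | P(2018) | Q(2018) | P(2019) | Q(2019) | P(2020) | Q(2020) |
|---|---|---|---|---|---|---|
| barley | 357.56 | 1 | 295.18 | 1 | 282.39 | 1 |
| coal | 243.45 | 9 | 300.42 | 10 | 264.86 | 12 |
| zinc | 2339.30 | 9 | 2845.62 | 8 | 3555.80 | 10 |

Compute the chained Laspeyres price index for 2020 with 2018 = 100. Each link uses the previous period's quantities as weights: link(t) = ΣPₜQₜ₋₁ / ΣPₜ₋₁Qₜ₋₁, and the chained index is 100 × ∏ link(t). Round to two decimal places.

Link 2018→2019:
ΣP(2019)Q(2018) = 295.18×1 + 300.42×9 + 2845.62×9 = 295.18 + 2703.78 + 25610.58 = 28609.54
ΣP(2018)Q(2018) = 357.56×1 + 243.45×9 + 2339.30×9 = 357.56 + 2191.05 + 21053.7 = 23602.31
link = 28609.54/23602.31 = 1.212150
Link 2019→2020:
ΣP(2020)Q(2019) = 282.39×1 + 264.86×10 + 3555.80×8 = 282.39 + 2648.6 + 28446.4 = 31377.39
ΣP(2019)Q(2019) = 295.18×1 + 300.42×10 + 2845.62×8 = 295.18 + 3004.2 + 22764.96 = 26064.34
link = 31377.39/26064.34 = 1.203844
Chained index = 100 × 1.212150 × 1.203844 = 145.9239

145.92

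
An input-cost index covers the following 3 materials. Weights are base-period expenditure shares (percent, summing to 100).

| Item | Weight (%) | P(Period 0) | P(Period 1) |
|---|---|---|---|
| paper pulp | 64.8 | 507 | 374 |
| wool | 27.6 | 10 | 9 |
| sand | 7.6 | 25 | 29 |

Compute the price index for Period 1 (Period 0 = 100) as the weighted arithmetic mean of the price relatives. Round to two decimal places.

paper pulp: 64.8 × (374/507) = 64.8 × 0.737673 = 47.8012
wool: 27.6 × (9/10) = 27.6 × 0.900000 = 24.8400
sand: 7.6 × (29/25) = 7.6 × 1.160000 = 8.8160
Index = Σ wᵢ·(p₁ᵢ/p₀ᵢ) = 47.8012 + 24.8400 + 8.8160 = 81.4572

81.46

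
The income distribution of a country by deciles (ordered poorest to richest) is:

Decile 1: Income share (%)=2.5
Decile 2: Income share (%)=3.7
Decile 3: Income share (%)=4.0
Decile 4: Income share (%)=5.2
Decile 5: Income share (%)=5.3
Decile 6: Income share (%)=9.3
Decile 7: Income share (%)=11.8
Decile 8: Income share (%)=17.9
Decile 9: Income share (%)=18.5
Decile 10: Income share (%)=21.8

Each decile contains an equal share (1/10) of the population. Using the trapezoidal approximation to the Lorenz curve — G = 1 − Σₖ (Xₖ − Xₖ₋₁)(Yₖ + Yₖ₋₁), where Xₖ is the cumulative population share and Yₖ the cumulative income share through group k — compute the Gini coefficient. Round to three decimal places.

Cumulative income shares Yₖ: 0.0250, 0.0620, 0.1020, 0.1540, 0.2070, 0.3000, 0.4180, 0.5970, 0.7820, 1.0000
Σ (Xₖ−Xₖ₋₁)(Yₖ+Yₖ₋₁) = (1/10)(0.0250+0.0000) + (1/10)(0.0620+0.0250) + (1/10)(0.1020+0.0620) + (1/10)(0.1540+0.1020) + (1/10)(0.2070+0.1540) + (1/10)(0.3000+0.2070) + (1/10)(0.4180+0.3000) + (1/10)(0.5970+0.4180) + (1/10)(0.7820+0.5970) + (1/10)(1.0000+0.7820)
  = 0.0025 + 0.0087 + 0.0164 + 0.0256 + 0.0361 + 0.0507 + 0.0718 + 0.1015 + 0.1379 + 0.1782 = 0.6294
G = 1 − 0.6294 = 0.3706

0.371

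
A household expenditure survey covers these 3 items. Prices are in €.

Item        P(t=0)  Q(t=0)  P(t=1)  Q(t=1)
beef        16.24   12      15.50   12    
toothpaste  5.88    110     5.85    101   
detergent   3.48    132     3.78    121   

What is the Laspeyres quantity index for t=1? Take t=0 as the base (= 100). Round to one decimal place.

Laspeyres quantity index uses base-period prices as weights.
ΣP(t=0)·Q(t=1) = 16.24×12 + 5.88×101 + 3.48×121 = 194.88 + 593.88 + 421.08 = 1209.84
ΣP(t=0)·Q(t=0) = 16.24×12 + 5.88×110 + 3.48×132 = 194.88 + 646.8 + 459.36 = 1301.04
Index = 1209.84 / 1301.04 × 100 = 92.9902

93.0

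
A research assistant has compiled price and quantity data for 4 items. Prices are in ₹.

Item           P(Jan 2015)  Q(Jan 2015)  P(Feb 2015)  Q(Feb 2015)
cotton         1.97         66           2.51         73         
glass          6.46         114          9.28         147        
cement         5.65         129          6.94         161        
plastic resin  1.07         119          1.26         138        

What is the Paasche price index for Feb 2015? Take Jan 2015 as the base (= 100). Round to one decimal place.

Paasche price index uses current-period quantities as weights.
ΣP(Feb 2015)·Q(Feb 2015) = 2.51×73 + 9.28×147 + 6.94×161 + 1.26×138 = 183.23 + 1364.16 + 1117.34 + 173.88 = 2838.61
ΣP(Jan 2015)·Q(Feb 2015) = 1.97×73 + 6.46×147 + 5.65×161 + 1.07×138 = 143.81 + 949.62 + 909.65 + 147.66 = 2150.74
Index = 2838.61 / 2150.74 × 100 = 131.9829

132.0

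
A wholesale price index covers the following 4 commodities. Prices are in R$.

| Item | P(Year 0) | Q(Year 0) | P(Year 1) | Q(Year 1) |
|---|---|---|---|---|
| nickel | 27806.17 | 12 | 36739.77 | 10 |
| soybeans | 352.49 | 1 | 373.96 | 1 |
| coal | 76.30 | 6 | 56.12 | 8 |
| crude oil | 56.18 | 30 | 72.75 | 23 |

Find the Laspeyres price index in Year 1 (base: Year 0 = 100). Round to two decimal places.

132.01

Laspeyres price index uses base-period quantities as weights.
ΣP(Year 1)·Q(Year 0) = 36739.77×12 + 373.96×1 + 56.12×6 + 72.75×30 = 440877.24 + 373.96 + 336.72 + 2182.5 = 443770.42
ΣP(Year 0)·Q(Year 0) = 27806.17×12 + 352.49×1 + 76.30×6 + 56.18×30 = 333674.04 + 352.49 + 457.8 + 1685.4 = 336169.73
Index = 443770.42 / 336169.73 × 100 = 132.0078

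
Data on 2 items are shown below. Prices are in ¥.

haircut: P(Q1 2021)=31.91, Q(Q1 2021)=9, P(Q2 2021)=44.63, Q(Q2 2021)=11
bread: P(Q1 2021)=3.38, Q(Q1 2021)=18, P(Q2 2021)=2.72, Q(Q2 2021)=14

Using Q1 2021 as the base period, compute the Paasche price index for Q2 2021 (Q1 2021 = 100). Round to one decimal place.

Paasche price index uses current-period quantities as weights.
ΣP(Q2 2021)·Q(Q2 2021) = 44.63×11 + 2.72×14 = 490.93 + 38.08 = 529.01
ΣP(Q1 2021)·Q(Q2 2021) = 31.91×11 + 3.38×14 = 351.01 + 47.32 = 398.33
Index = 529.01 / 398.33 × 100 = 132.8070

132.8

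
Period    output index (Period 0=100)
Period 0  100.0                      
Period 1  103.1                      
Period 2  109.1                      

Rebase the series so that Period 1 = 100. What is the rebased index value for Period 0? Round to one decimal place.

Rebased(Period 0) = 100.0 / 103.1 × 100 = 96.9932

97.0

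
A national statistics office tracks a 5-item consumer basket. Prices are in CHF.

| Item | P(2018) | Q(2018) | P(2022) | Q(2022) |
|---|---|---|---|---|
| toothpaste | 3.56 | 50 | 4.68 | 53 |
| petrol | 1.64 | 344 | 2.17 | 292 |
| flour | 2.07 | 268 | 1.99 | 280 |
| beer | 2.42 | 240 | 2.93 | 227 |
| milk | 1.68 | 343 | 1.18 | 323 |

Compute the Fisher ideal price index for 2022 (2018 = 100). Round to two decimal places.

106.54

Laspeyres component (base-period weights):
ΣP(2022)Q(2018) = 4.68×50 + 2.17×344 + 1.99×268 + 2.93×240 + 1.18×343 = 234 + 746.48 + 533.32 + 703.2 + 404.74 = 2621.74
ΣP(2018)Q(2018) = 3.56×50 + 1.64×344 + 2.07×268 + 2.42×240 + 1.68×343 = 178 + 564.16 + 554.76 + 580.8 + 576.24 = 2453.96
L = 2621.74 / 2453.96 × 100 = 106.8371
Paasche component (current-period weights):
ΣP(2022)Q(2022) = 4.68×53 + 2.17×292 + 1.99×280 + 2.93×227 + 1.18×323 = 248.04 + 633.64 + 557.2 + 665.11 + 381.14 = 2485.13
ΣP(2018)Q(2022) = 3.56×53 + 1.64×292 + 2.07×280 + 2.42×227 + 1.68×323 = 188.68 + 478.88 + 579.6 + 549.34 + 542.64 = 2339.14
P = 2485.13 / 2339.14 × 100 = 106.2412
Fisher = √(L × P) = √(106.8371 × 106.2412) = 106.5387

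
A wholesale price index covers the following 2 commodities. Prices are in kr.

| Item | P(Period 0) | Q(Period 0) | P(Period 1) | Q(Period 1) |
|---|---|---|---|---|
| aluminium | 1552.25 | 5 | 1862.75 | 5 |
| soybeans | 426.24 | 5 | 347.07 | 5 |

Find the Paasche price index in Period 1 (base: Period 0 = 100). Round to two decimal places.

Paasche price index uses current-period quantities as weights.
ΣP(Period 1)·Q(Period 1) = 1862.75×5 + 347.07×5 = 9313.75 + 1735.35 = 11049.1
ΣP(Period 0)·Q(Period 1) = 1552.25×5 + 426.24×5 = 7761.25 + 2131.2 = 9892.45
Index = 11049.1 / 9892.45 × 100 = 111.6923

111.69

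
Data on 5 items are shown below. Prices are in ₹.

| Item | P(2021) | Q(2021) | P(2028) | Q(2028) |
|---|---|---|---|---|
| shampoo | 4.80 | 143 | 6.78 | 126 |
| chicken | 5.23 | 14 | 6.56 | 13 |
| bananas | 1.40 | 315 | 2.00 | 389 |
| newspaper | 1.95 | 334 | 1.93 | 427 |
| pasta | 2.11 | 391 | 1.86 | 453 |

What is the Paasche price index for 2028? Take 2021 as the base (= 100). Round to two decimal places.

Paasche price index uses current-period quantities as weights.
ΣP(2028)·Q(2028) = 6.78×126 + 6.56×13 + 2.00×389 + 1.93×427 + 1.86×453 = 854.28 + 85.28 + 778 + 824.11 + 842.58 = 3384.25
ΣP(2021)·Q(2028) = 4.80×126 + 5.23×13 + 1.40×389 + 1.95×427 + 2.11×453 = 604.8 + 67.99 + 544.6 + 832.65 + 955.83 = 3005.87
Index = 3384.25 / 3005.87 × 100 = 112.5880

112.59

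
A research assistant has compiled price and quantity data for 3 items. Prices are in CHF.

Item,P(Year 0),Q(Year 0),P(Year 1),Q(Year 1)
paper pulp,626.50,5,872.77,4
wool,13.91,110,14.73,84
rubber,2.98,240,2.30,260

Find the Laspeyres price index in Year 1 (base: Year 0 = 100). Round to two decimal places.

121.54

Laspeyres price index uses base-period quantities as weights.
ΣP(Year 1)·Q(Year 0) = 872.77×5 + 14.73×110 + 2.30×240 = 4363.85 + 1620.3 + 552 = 6536.15
ΣP(Year 0)·Q(Year 0) = 626.50×5 + 13.91×110 + 2.98×240 = 3132.5 + 1530.1 + 715.2 = 5377.8
Index = 6536.15 / 5377.8 × 100 = 121.5395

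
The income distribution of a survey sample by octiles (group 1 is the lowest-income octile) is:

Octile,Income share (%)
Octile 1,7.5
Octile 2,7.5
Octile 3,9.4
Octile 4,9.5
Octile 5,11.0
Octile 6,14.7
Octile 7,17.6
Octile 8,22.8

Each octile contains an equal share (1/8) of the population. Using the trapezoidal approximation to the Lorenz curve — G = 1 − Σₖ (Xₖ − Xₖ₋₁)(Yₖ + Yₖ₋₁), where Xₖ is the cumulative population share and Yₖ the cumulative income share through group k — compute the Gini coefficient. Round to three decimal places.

Cumulative income shares Yₖ: 0.0750, 0.1500, 0.2440, 0.3390, 0.4490, 0.5960, 0.7720, 1.0000
Σ (Xₖ−Xₖ₋₁)(Yₖ+Yₖ₋₁) = (1/8)(0.0750+0.0000) + (1/8)(0.1500+0.0750) + (1/8)(0.2440+0.1500) + (1/8)(0.3390+0.2440) + (1/8)(0.4490+0.3390) + (1/8)(0.5960+0.4490) + (1/8)(0.7720+0.5960) + (1/8)(1.0000+0.7720)
  = 0.0094 + 0.0281 + 0.0493 + 0.0729 + 0.0985 + 0.1306 + 0.1710 + 0.2215 = 0.7812
G = 1 − 0.7812 = 0.2188

0.219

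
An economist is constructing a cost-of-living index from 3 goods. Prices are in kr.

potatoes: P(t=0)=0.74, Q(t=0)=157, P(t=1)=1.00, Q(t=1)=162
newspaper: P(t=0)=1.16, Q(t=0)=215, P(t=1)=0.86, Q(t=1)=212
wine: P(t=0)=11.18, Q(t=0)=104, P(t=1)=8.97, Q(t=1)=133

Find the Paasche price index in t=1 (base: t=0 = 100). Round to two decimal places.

Paasche price index uses current-period quantities as weights.
ΣP(t=1)·Q(t=1) = 1.00×162 + 0.86×212 + 8.97×133 = 162 + 182.32 + 1193.01 = 1537.33
ΣP(t=0)·Q(t=1) = 0.74×162 + 1.16×212 + 11.18×133 = 119.88 + 245.92 + 1486.94 = 1852.74
Index = 1537.33 / 1852.74 × 100 = 82.9760

82.98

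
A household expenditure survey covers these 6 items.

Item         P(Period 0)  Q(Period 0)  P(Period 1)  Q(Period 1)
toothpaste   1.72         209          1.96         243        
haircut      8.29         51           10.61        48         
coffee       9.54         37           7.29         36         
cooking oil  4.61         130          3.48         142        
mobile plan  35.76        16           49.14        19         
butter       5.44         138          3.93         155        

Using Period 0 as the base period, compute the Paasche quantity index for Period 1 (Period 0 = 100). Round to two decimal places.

Paasche quantity index uses current-period prices as weights.
ΣP(Period 1)·Q(Period 1) = 1.96×243 + 10.61×48 + 7.29×36 + 3.48×142 + 49.14×19 + 3.93×155 = 476.28 + 509.28 + 262.44 + 494.16 + 933.66 + 609.15 = 3284.97
ΣP(Period 1)·Q(Period 0) = 1.96×209 + 10.61×51 + 7.29×37 + 3.48×130 + 49.14×16 + 3.93×138 = 409.64 + 541.11 + 269.73 + 452.4 + 786.24 + 542.34 = 3001.46
Index = 3284.97 / 3001.46 × 100 = 109.4457

109.45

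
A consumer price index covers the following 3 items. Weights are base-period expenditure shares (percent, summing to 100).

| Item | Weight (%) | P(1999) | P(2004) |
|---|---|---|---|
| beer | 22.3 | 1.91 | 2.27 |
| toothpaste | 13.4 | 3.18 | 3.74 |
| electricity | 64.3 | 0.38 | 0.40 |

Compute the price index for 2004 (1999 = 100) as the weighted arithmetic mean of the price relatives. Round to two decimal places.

109.95

beer: 22.3 × (2.27/1.91) = 22.3 × 1.188482 = 26.5031
toothpaste: 13.4 × (3.74/3.18) = 13.4 × 1.176101 = 15.7597
electricity: 64.3 × (0.40/0.38) = 64.3 × 1.052632 = 67.6842
Index = Σ wᵢ·(p₁ᵢ/p₀ᵢ) = 26.5031 + 15.7597 + 67.6842 = 109.9471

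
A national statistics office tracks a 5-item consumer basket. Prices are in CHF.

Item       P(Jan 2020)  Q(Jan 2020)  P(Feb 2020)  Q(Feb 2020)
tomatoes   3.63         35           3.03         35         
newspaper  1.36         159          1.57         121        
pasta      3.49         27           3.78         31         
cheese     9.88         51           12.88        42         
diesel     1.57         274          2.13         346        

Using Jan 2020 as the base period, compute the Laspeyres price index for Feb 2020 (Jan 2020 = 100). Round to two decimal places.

Laspeyres price index uses base-period quantities as weights.
ΣP(Feb 2020)·Q(Jan 2020) = 3.03×35 + 1.57×159 + 3.78×27 + 12.88×51 + 2.13×274 = 106.05 + 249.63 + 102.06 + 656.88 + 583.62 = 1698.24
ΣP(Jan 2020)·Q(Jan 2020) = 3.63×35 + 1.36×159 + 3.49×27 + 9.88×51 + 1.57×274 = 127.05 + 216.24 + 94.23 + 503.88 + 430.18 = 1371.58
Index = 1698.24 / 1371.58 × 100 = 123.8163

123.82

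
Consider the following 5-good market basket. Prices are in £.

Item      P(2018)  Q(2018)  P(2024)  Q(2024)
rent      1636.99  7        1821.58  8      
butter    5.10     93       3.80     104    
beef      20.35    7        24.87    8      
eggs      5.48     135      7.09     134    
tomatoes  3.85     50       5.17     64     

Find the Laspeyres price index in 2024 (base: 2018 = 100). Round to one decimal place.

111.4

Laspeyres price index uses base-period quantities as weights.
ΣP(2024)·Q(2018) = 1821.58×7 + 3.80×93 + 24.87×7 + 7.09×135 + 5.17×50 = 12751.06 + 353.4 + 174.09 + 957.15 + 258.5 = 14494.2
ΣP(2018)·Q(2018) = 1636.99×7 + 5.10×93 + 20.35×7 + 5.48×135 + 3.85×50 = 11458.93 + 474.3 + 142.45 + 739.8 + 192.5 = 13007.98
Index = 14494.2 / 13007.98 × 100 = 111.4254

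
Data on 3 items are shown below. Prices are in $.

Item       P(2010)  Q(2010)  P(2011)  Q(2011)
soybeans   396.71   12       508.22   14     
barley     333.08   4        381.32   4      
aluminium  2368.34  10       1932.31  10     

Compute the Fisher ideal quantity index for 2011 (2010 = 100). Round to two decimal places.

Laspeyres component (base-period weights):
ΣP(2010)Q(2011) = 396.71×14 + 333.08×4 + 2368.34×10 = 5553.94 + 1332.32 + 23683.4 = 30569.66
ΣP(2010)Q(2010) = 396.71×12 + 333.08×4 + 2368.34×10 = 4760.52 + 1332.32 + 23683.4 = 29776.24
L = 30569.66 / 29776.24 × 100 = 102.6646
Paasche component (current-period weights):
ΣP(2011)Q(2011) = 508.22×14 + 381.32×4 + 1932.31×10 = 7115.08 + 1525.28 + 19323.1 = 27963.46
ΣP(2011)Q(2010) = 508.22×12 + 381.32×4 + 1932.31×10 = 6098.64 + 1525.28 + 19323.1 = 26947.02
P = 27963.46 / 26947.02 × 100 = 103.7720
Fisher = √(L × P) = √(102.6646 × 103.7720) = 103.2168

103.22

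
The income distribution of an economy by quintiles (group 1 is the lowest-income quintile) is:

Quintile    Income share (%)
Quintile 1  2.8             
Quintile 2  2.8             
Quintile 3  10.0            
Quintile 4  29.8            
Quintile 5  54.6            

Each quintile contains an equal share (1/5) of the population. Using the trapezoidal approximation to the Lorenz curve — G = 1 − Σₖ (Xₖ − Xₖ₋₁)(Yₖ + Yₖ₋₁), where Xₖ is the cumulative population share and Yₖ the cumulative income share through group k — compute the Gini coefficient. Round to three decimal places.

Cumulative income shares Yₖ: 0.0280, 0.0560, 0.1560, 0.4540, 1.0000
Σ (Xₖ−Xₖ₋₁)(Yₖ+Yₖ₋₁) = (1/5)(0.0280+0.0000) + (1/5)(0.0560+0.0280) + (1/5)(0.1560+0.0560) + (1/5)(0.4540+0.1560) + (1/5)(1.0000+0.4540)
  = 0.0056 + 0.0168 + 0.0424 + 0.1220 + 0.2908 = 0.4776
G = 1 − 0.4776 = 0.5224

0.522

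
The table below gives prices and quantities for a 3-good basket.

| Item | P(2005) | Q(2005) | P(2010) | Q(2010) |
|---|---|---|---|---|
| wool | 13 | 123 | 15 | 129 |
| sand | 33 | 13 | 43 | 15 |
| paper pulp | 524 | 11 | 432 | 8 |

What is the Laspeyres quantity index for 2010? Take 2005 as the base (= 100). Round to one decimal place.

81.7

Laspeyres quantity index uses base-period prices as weights.
ΣP(2005)·Q(2010) = 13×129 + 33×15 + 524×8 = 1677 + 495 + 4192 = 6364
ΣP(2005)·Q(2005) = 13×123 + 33×13 + 524×11 = 1599 + 429 + 5764 = 7792
Index = 6364 / 7792 × 100 = 81.6735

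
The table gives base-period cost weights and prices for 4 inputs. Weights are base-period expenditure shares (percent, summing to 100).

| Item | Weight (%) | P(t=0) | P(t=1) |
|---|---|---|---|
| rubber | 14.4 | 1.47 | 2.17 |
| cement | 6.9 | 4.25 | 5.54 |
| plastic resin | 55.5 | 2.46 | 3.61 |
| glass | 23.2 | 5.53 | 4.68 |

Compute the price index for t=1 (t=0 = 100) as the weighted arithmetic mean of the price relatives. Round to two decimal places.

rubber: 14.4 × (2.17/1.47) = 14.4 × 1.476190 = 21.2571
cement: 6.9 × (5.54/4.25) = 6.9 × 1.303529 = 8.9944
plastic resin: 55.5 × (3.61/2.46) = 55.5 × 1.467480 = 81.4451
glass: 23.2 × (4.68/5.53) = 23.2 × 0.846293 = 19.6340
Index = Σ wᵢ·(p₁ᵢ/p₀ᵢ) = 21.2571 + 8.9944 + 81.4451 + 19.6340 = 131.3306

131.33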